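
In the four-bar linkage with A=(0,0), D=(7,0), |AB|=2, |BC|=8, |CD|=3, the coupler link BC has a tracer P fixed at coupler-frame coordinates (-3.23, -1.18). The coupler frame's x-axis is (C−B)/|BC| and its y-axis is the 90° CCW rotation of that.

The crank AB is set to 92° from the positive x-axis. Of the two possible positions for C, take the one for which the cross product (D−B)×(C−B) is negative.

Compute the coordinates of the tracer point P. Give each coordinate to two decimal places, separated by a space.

-3.35 3.05

A=(0,0), D=(7.00,0)
B = A + 2.00·(cos92°, sin92°) = (-0.0698, 1.9988)
|BD| = 7.3469
circle(B,8.00) ∩ circle(D,3.00): a=7.4165, h=2.9992
  candidates: C₊=(7.8829,2.8671) cross=22.035; C₋=(6.2510,-2.9050) cross=-22.035
  mode - wants cross < 0 → take C=(6.2510,-2.9050) (cross=-22.035)
ex = (C−B)/|BC| = (0.7901,-0.6130); ey = (0.6130,0.7901)
P = B + -3.23·ex + -1.18·ey = (-3.3451,3.0464)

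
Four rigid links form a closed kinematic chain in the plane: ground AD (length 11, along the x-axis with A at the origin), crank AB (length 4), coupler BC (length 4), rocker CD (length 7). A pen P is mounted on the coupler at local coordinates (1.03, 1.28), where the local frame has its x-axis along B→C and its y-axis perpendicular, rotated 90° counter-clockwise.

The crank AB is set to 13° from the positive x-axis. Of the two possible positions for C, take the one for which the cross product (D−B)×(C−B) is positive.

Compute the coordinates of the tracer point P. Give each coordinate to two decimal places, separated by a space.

3.19 2.38

A=(0,0), D=(11.00,0)
B = A + 4.00·(cos13°, sin13°) = (3.8975, 0.8998)
|BD| = 7.1593
circle(B,4.00) ∩ circle(D,7.00): a=1.2749, h=3.7914
  candidates: C₊=(5.6388,4.5009) cross=27.144; C₋=(4.6858,-3.0217) cross=-27.144
  mode + wants cross > 0 → take C=(5.6388,4.5009) (cross=27.144)
ex = (C−B)/|BC| = (0.4353,0.9003); ey = (-0.9003,0.4353)
P = B + 1.03·ex + 1.28·ey = (3.1935,2.3843)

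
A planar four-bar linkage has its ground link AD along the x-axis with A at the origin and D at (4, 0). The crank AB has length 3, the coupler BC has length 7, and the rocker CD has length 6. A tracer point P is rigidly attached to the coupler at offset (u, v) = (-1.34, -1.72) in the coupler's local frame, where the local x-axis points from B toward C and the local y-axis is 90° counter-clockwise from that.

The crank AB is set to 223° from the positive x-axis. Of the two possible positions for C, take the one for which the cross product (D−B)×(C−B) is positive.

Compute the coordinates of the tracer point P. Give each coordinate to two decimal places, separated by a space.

-1.01 -3.88

A=(0,0), D=(4.00,0)
B = A + 3.00·(cos223°, sin223°) = (-2.1941, -2.0460)
|BD| = 6.5232
circle(B,7.00) ∩ circle(D,6.00): a=4.2581, h=5.5560
  candidates: C₊=(0.1065,4.5652) cross=36.243; C₋=(3.5918,-5.9861) cross=-36.243
  mode + wants cross > 0 → take C=(0.1065,4.5652) (cross=36.243)
ex = (C−B)/|BC| = (0.3287,0.9445); ey = (-0.9445,0.3287)
P = B + -1.34·ex + -1.72·ey = (-1.0100,-3.8768)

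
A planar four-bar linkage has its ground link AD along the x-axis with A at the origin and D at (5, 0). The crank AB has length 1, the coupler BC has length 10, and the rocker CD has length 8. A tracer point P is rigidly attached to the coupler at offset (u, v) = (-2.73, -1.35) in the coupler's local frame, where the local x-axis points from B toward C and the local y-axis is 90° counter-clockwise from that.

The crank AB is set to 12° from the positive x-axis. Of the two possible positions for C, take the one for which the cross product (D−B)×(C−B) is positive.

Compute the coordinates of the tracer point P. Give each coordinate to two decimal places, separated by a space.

A=(0,0), D=(5.00,0)
B = A + 1.00·(cos12°, sin12°) = (0.9781, 0.2079)
|BD| = 4.0272
circle(B,10.00) ∩ circle(D,8.00): a=6.4832, h=7.6137
  candidates: C₊=(7.8458,7.4767) cross=30.662; C₋=(7.0596,-7.7303) cross=-30.662
  mode + wants cross > 0 → take C=(7.8458,7.4767) (cross=30.662)
ex = (C−B)/|BC| = (0.6868,0.7269); ey = (-0.7269,0.6868)
P = B + -2.73·ex + -1.35·ey = (0.0846,-2.7036)

0.08 -2.70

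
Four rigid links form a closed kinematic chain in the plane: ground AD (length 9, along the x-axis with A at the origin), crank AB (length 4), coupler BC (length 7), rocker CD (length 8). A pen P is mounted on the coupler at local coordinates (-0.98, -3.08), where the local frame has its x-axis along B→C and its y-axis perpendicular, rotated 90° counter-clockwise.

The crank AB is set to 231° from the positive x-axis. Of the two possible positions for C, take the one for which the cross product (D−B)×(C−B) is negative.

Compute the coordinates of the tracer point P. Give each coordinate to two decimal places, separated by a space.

A=(0,0), D=(9.00,0)
B = A + 4.00·(cos231°, sin231°) = (-2.5173, -3.1086)
|BD| = 11.9294
circle(B,7.00) ∩ circle(D,8.00): a=5.3360, h=4.5307
  candidates: C₊=(1.4538,2.6560) cross=54.048; C₋=(3.8150,-6.0923) cross=-54.048
  mode - wants cross < 0 → take C=(3.8150,-6.0923) (cross=-54.048)
ex = (C−B)/|BC| = (0.9046,-0.4262); ey = (0.4262,0.9046)
P = B + -0.98·ex + -3.08·ey = (-4.7166,-5.4771)

-4.72 -5.48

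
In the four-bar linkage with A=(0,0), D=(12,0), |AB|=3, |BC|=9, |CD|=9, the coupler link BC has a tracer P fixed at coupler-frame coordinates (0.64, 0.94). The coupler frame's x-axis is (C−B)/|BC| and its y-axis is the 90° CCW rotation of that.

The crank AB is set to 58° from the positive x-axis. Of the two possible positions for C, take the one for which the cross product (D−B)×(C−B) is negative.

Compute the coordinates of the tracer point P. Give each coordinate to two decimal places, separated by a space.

A=(0,0), D=(12.00,0)
B = A + 3.00·(cos58°, sin58°) = (1.5898, 2.5441)
|BD| = 10.7166
circle(B,9.00) ∩ circle(D,9.00): a=5.3583, h=7.2311
  candidates: C₊=(8.5116,8.2964) cross=77.493; C₋=(5.0782,-5.7523) cross=-77.493
  mode - wants cross < 0 → take C=(5.0782,-5.7523) (cross=-77.493)
ex = (C−B)/|BC| = (0.3876,-0.9218); ey = (0.9218,0.3876)
P = B + 0.64·ex + 0.94·ey = (2.7043,2.3185)

2.70 2.32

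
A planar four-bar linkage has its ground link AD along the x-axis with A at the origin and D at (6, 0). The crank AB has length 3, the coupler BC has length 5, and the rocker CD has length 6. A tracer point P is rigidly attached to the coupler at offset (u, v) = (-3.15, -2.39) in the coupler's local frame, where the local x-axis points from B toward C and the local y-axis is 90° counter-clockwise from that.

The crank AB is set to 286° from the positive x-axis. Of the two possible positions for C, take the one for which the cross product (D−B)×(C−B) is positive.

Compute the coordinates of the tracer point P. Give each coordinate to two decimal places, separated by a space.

A=(0,0), D=(6.00,0)
B = A + 3.00·(cos286°, sin286°) = (0.8269, -2.8838)
|BD| = 5.9226
circle(B,5.00) ∩ circle(D,6.00): a=2.0326, h=4.5682
  candidates: C₊=(0.3780,2.0960) cross=27.056; C₋=(4.8266,-5.8842) cross=-27.056
  mode + wants cross > 0 → take C=(0.3780,2.0960) (cross=27.056)
ex = (C−B)/|BC| = (-0.0898,0.9960); ey = (-0.9960,-0.0898)
P = B + -3.15·ex + -2.39·ey = (3.4901,-5.8065)

3.49 -5.81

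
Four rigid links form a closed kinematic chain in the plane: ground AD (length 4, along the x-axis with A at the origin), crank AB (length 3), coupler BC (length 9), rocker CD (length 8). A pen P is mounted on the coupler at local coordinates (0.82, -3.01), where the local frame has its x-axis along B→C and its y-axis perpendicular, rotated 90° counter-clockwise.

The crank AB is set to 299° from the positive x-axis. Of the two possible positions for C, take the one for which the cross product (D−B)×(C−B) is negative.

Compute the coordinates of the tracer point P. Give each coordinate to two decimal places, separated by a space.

1.38 -5.74

A=(0,0), D=(4.00,0)
B = A + 3.00·(cos299°, sin299°) = (1.4544, -2.6239)
|BD| = 3.6558
circle(B,9.00) ∩ circle(D,8.00): a=4.1530, h=7.9845
  candidates: C₊=(-1.3845,5.9166) cross=29.190; C₋=(10.0770,-5.2029) cross=-29.190
  mode - wants cross < 0 → take C=(10.0770,-5.2029) (cross=-29.190)
ex = (C−B)/|BC| = (0.9581,-0.2866); ey = (0.2866,0.9581)
P = B + 0.82·ex + -3.01·ey = (1.3775,-5.7426)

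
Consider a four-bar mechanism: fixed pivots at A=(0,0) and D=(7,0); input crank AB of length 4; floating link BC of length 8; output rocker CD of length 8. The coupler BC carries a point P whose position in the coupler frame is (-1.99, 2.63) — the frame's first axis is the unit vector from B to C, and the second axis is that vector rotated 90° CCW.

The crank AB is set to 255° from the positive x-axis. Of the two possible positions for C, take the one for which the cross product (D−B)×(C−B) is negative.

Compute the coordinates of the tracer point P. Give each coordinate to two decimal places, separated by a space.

-1.42 -0.59

A=(0,0), D=(7.00,0)
B = A + 4.00·(cos255°, sin255°) = (-1.0353, -3.8637)
|BD| = 8.9159
circle(B,8.00) ∩ circle(D,8.00): a=4.4580, h=6.6428
  candidates: C₊=(0.1037,4.0548) cross=59.227; C₋=(5.8610,-7.9185) cross=-59.227
  mode - wants cross < 0 → take C=(5.8610,-7.9185) (cross=-59.227)
ex = (C−B)/|BC| = (0.8620,-0.5068); ey = (0.5068,0.8620)
P = B + -1.99·ex + 2.63·ey = (-1.4177,-0.5879)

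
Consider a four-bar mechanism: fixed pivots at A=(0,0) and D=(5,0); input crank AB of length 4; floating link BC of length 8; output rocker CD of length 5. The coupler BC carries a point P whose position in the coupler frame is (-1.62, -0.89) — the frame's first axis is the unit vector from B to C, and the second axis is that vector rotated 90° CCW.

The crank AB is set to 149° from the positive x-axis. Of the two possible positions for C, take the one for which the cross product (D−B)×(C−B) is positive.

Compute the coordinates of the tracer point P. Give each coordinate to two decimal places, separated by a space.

A=(0,0), D=(5.00,0)
B = A + 4.00·(cos149°, sin149°) = (-3.4287, 2.0602)
|BD| = 8.6768
circle(B,8.00) ∩ circle(D,5.00): a=6.5858, h=4.5418
  candidates: C₊=(4.0471,4.9084) cross=39.408; C₋=(1.8904,-3.9154) cross=-39.408
  mode + wants cross > 0 → take C=(4.0471,4.9084) (cross=39.408)
ex = (C−B)/|BC| = (0.9345,0.3560); ey = (-0.3560,0.9345)
P = B + -1.62·ex + -0.89·ey = (-4.6257,0.6517)

-4.63 0.65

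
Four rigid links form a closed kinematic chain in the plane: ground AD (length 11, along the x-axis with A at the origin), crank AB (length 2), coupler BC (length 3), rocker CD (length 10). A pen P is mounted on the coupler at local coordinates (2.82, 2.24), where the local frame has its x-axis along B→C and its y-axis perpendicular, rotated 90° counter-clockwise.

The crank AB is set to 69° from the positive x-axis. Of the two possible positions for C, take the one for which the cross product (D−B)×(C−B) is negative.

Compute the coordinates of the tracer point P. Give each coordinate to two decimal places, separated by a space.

3.27 -0.68

A=(0,0), D=(11.00,0)
B = A + 2.00·(cos69°, sin69°) = (0.7167, 1.8672)
|BD| = 10.4514
circle(B,3.00) ∩ circle(D,10.00): a=0.8722, h=2.8704
  candidates: C₊=(2.0877,4.5356) cross=30.000; C₋=(1.0621,-1.1129) cross=-30.000
  mode - wants cross < 0 → take C=(1.0621,-1.1129) (cross=-30.000)
ex = (C−B)/|BC| = (0.1151,-0.9934); ey = (0.9934,0.1151)
P = B + 2.82·ex + 2.24·ey = (3.2665,-0.6762)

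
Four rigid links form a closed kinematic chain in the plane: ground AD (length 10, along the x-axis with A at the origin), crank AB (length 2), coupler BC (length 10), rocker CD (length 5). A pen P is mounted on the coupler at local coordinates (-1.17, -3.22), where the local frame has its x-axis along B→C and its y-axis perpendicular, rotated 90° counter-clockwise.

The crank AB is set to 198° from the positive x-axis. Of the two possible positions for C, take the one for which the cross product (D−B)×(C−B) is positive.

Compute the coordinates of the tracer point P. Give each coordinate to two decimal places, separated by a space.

A=(0,0), D=(10.00,0)
B = A + 2.00·(cos198°, sin198°) = (-1.9021, -0.6180)
|BD| = 11.9181
circle(B,10.00) ∩ circle(D,5.00): a=9.1055, h=4.1339
  candidates: C₊=(6.9768,3.9825) cross=49.269; C₋=(7.4055,-4.2742) cross=-49.269
  mode + wants cross > 0 → take C=(6.9768,3.9825) (cross=49.269)
ex = (C−B)/|BC| = (0.8879,0.4601); ey = (-0.4601,0.8879)
P = B + -1.17·ex + -3.22·ey = (-1.4596,-4.0153)

-1.46 -4.02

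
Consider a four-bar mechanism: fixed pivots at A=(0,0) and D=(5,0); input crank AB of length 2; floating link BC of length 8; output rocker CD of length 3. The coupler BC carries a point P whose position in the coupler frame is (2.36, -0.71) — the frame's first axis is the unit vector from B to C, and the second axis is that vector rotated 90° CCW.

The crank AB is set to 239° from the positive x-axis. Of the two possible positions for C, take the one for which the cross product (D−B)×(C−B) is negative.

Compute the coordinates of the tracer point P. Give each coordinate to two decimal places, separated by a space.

A=(0,0), D=(5.00,0)
B = A + 2.00·(cos239°, sin239°) = (-1.0301, -1.7143)
|BD| = 6.2690
circle(B,8.00) ∩ circle(D,3.00): a=7.5212, h=2.7262
  candidates: C₊=(5.4589,2.9647) cross=17.091; C₋=(6.9499,-2.2799) cross=-17.091
  mode - wants cross < 0 → take C=(6.9499,-2.2799) (cross=-17.091)
ex = (C−B)/|BC| = (0.9975,-0.0707); ey = (0.0707,0.9975)
P = B + 2.36·ex + -0.71·ey = (1.2738,-2.5894)

1.27 -2.59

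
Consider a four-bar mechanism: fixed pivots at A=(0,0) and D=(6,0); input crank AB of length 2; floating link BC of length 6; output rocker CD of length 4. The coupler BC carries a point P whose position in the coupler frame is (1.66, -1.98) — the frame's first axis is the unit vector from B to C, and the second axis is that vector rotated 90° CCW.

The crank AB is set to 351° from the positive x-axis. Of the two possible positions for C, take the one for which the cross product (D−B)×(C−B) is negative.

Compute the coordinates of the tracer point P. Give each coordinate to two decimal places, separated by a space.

2.11 -2.89

A=(0,0), D=(6.00,0)
B = A + 2.00·(cos351°, sin351°) = (1.9754, -0.3129)
|BD| = 4.0368
circle(B,6.00) ∩ circle(D,4.00): a=4.4956, h=3.9736
  candidates: C₊=(6.1495,3.9972) cross=16.040; C₋=(6.7654,-3.9261) cross=-16.040
  mode - wants cross < 0 → take C=(6.7654,-3.9261) (cross=-16.040)
ex = (C−B)/|BC| = (0.7983,-0.6022); ey = (0.6022,0.7983)
P = B + 1.66·ex + -1.98·ey = (2.1083,-2.8932)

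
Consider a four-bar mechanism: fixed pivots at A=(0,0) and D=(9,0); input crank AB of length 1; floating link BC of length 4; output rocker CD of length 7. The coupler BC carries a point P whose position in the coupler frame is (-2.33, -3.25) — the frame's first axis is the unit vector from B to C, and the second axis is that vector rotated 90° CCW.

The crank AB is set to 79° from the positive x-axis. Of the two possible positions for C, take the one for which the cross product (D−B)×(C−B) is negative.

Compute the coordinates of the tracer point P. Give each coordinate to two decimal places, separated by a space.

A=(0,0), D=(9.00,0)
B = A + 1.00·(cos79°, sin79°) = (0.1908, 0.9816)
|BD| = 8.8637
circle(B,4.00) ∩ circle(D,7.00): a=2.5703, h=3.0649
  candidates: C₊=(3.0848,3.7430) cross=27.166; C₋=(2.4059,-2.3490) cross=-27.166
  mode - wants cross < 0 → take C=(2.4059,-2.3490) (cross=-27.166)
ex = (C−B)/|BC| = (0.5538,-0.8327); ey = (0.8327,0.5538)
P = B + -2.33·ex + -3.25·ey = (-3.8057,1.1220)

-3.81 1.12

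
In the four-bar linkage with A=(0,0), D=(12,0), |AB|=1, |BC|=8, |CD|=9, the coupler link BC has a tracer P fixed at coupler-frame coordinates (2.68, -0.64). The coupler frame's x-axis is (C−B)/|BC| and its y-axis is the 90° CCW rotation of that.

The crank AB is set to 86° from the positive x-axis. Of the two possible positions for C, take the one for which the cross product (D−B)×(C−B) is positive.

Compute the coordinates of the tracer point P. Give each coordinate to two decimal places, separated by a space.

A=(0,0), D=(12.00,0)
B = A + 1.00·(cos86°, sin86°) = (0.0698, 0.9976)
|BD| = 11.9719
circle(B,8.00) ∩ circle(D,9.00): a=5.2759, h=6.0137
  candidates: C₊=(5.8284,6.5507) cross=71.995; C₋=(4.8263,-5.4348) cross=-71.995
  mode + wants cross > 0 → take C=(5.8284,6.5507) (cross=71.995)
ex = (C−B)/|BC| = (0.7198,0.6941); ey = (-0.6941,0.7198)
P = B + 2.68·ex + -0.64·ey = (2.4432,2.3972)

2.44 2.40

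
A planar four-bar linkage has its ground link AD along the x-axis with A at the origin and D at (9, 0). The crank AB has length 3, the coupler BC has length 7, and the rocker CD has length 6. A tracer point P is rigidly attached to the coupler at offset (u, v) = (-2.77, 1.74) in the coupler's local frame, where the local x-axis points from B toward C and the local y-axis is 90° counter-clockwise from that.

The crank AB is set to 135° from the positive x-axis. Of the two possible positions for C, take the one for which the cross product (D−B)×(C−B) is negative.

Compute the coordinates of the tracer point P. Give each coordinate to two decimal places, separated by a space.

-3.24 5.19

A=(0,0), D=(9.00,0)
B = A + 3.00·(cos135°, sin135°) = (-2.1213, 2.1213)
|BD| = 11.3218
circle(B,7.00) ∩ circle(D,6.00): a=6.2350, h=3.1819
  candidates: C₊=(4.5995,4.0786) cross=36.025; C₋=(3.4071,-2.1725) cross=-36.025
  mode - wants cross < 0 → take C=(3.4071,-2.1725) (cross=-36.025)
ex = (C−B)/|BC| = (0.7898,-0.6134); ey = (0.6134,0.7898)
P = B + -2.77·ex + 1.74·ey = (-3.2417,5.1946)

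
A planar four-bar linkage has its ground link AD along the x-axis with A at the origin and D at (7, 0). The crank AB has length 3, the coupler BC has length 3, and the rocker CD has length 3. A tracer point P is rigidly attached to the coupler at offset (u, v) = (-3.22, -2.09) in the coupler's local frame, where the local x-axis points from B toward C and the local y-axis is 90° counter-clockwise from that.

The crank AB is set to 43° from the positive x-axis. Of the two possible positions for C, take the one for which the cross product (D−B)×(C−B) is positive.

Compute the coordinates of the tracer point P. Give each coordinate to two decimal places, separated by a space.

-0.77 -0.39

A=(0,0), D=(7.00,0)
B = A + 3.00·(cos43°, sin43°) = (2.1941, 2.0460)
|BD| = 5.2233
circle(B,3.00) ∩ circle(D,3.00): a=2.6117, h=1.4762
  candidates: C₊=(5.1753,2.3813) cross=7.711; C₋=(4.0188,-0.3353) cross=-7.711
  mode + wants cross > 0 → take C=(5.1753,2.3813) (cross=7.711)
ex = (C−B)/|BC| = (0.9937,0.1118); ey = (-0.1118,0.9937)
P = B + -3.22·ex + -2.09·ey = (-0.7722,-0.3908)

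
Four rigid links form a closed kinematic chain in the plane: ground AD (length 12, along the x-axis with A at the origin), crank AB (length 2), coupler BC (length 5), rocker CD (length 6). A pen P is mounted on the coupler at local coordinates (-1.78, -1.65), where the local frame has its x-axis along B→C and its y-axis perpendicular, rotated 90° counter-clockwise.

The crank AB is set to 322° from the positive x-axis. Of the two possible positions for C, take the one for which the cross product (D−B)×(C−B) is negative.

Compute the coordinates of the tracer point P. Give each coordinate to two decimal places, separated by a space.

A=(0,0), D=(12.00,0)
B = A + 2.00·(cos322°, sin322°) = (1.5760, -1.2313)
|BD| = 10.4965
circle(B,5.00) ∩ circle(D,6.00): a=4.7242, h=1.6375
  candidates: C₊=(6.0755,0.9491) cross=17.188; C₋=(6.4597,-2.3034) cross=-17.188
  mode - wants cross < 0 → take C=(6.4597,-2.3034) (cross=-17.188)
ex = (C−B)/|BC| = (0.9767,-0.2144); ey = (0.2144,0.9767)
P = B + -1.78·ex + -1.65·ey = (-0.5164,-2.4613)

-0.52 -2.46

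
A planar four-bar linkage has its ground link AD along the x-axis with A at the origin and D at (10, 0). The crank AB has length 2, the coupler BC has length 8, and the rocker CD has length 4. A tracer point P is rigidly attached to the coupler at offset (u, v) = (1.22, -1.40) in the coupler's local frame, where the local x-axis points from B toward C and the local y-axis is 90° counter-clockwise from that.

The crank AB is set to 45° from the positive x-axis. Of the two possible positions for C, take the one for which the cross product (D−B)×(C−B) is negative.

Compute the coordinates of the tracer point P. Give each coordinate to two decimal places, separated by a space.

A=(0,0), D=(10.00,0)
B = A + 2.00·(cos45°, sin45°) = (1.4142, 1.4142)
|BD| = 8.7015
circle(B,8.00) ∩ circle(D,4.00): a=7.1089, h=3.6693
  candidates: C₊=(9.0249,3.8793) cross=31.928; C₋=(7.8322,-3.3617) cross=-31.928
  mode - wants cross < 0 → take C=(7.8322,-3.3617) (cross=-31.928)
ex = (C−B)/|BC| = (0.8023,-0.5970); ey = (0.5970,0.8023)
P = B + 1.22·ex + -1.40·ey = (1.5572,-0.4373)

1.56 -0.44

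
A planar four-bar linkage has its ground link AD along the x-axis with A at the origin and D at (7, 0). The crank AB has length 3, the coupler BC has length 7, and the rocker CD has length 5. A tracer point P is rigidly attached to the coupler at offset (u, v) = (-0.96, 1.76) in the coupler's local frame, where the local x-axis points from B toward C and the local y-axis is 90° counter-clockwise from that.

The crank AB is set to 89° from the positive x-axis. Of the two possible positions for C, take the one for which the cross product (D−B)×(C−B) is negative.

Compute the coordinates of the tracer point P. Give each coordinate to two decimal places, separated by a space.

1.19 4.65

A=(0,0), D=(7.00,0)
B = A + 3.00·(cos89°, sin89°) = (0.0524, 2.9995)
|BD| = 7.5675
circle(B,7.00) ∩ circle(D,5.00): a=5.3695, h=4.4910
  candidates: C₊=(6.7621,4.9943) cross=33.985; C₋=(3.2019,-3.2519) cross=-33.985
  mode - wants cross < 0 → take C=(3.2019,-3.2519) (cross=-33.985)
ex = (C−B)/|BC| = (0.4499,-0.8931); ey = (0.8931,0.4499)
P = B + -0.96·ex + 1.76·ey = (1.1922,4.6488)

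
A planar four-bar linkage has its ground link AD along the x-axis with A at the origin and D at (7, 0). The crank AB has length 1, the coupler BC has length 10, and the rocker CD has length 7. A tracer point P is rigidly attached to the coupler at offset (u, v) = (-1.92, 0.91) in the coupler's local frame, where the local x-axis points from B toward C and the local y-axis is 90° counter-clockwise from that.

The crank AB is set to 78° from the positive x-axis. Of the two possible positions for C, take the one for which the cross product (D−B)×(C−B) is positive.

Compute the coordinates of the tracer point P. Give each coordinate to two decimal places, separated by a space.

-1.88 0.58

A=(0,0), D=(7.00,0)
B = A + 1.00·(cos78°, sin78°) = (0.2079, 0.9781)
|BD| = 6.8622
circle(B,10.00) ∩ circle(D,7.00): a=7.1471, h=6.9942
  candidates: C₊=(8.2790,6.8822) cross=47.995; C₋=(6.2851,-6.9634) cross=-47.995
  mode + wants cross > 0 → take C=(8.2790,6.8822) (cross=47.995)
ex = (C−B)/|BC| = (0.8071,0.5904); ey = (-0.5904,0.8071)
P = B + -1.92·ex + 0.91·ey = (-1.8790,0.5790)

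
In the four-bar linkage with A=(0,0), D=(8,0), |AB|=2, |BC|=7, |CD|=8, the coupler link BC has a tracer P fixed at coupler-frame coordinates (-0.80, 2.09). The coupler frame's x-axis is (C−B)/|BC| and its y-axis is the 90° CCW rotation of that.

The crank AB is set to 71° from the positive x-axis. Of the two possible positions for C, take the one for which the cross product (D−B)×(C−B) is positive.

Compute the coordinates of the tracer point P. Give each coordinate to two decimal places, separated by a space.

A=(0,0), D=(8.00,0)
B = A + 2.00·(cos71°, sin71°) = (0.6511, 1.8910)
|BD| = 7.5883
circle(B,7.00) ∩ circle(D,8.00): a=2.8058, h=6.4131
  candidates: C₊=(4.9666,7.4026) cross=48.664; C₋=(1.7702,-5.0189) cross=-48.664
  mode + wants cross > 0 → take C=(4.9666,7.4026) (cross=48.664)
ex = (C−B)/|BC| = (0.6165,0.7874); ey = (-0.7874,0.6165)
P = B + -0.80·ex + 2.09·ey = (-1.4876,2.5496)

-1.49 2.55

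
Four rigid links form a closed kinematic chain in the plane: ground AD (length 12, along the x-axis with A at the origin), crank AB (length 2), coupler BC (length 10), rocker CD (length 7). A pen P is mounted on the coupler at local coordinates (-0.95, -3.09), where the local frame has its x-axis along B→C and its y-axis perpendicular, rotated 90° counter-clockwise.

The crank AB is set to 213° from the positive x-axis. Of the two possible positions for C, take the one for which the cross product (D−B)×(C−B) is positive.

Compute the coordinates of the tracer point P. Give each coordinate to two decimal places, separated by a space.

-0.74 -4.18

A=(0,0), D=(12.00,0)
B = A + 2.00·(cos213°, sin213°) = (-1.6773, -1.0893)
|BD| = 13.7206
circle(B,10.00) ∩ circle(D,7.00): a=8.7188, h=4.8971
  candidates: C₊=(6.6252,4.4846) cross=67.192; C₋=(7.4028,-5.2788) cross=-67.192
  mode + wants cross > 0 → take C=(6.6252,4.4846) (cross=67.192)
ex = (C−B)/|BC| = (0.8303,0.5574); ey = (-0.5574,0.8303)
P = B + -0.95·ex + -3.09·ey = (-0.7438,-4.1843)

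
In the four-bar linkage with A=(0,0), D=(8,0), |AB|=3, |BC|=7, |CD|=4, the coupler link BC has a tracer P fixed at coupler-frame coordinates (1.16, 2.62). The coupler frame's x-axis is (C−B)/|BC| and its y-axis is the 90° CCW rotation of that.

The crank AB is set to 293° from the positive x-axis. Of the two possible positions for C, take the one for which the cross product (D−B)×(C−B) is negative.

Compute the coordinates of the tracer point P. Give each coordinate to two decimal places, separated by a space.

2.78 -0.39

A=(0,0), D=(8.00,0)
B = A + 3.00·(cos293°, sin293°) = (1.1722, -2.7615)
|BD| = 7.3651
circle(B,7.00) ∩ circle(D,4.00): a=5.9228, h=3.7309
  candidates: C₊=(5.2641,2.9180) cross=27.479; C₋=(8.0618,-3.9995) cross=-27.479
  mode - wants cross < 0 → take C=(8.0618,-3.9995) (cross=-27.479)
ex = (C−B)/|BC| = (0.9842,-0.1769); ey = (0.1769,0.9842)
P = B + 1.16·ex + 2.62·ey = (2.7773,-0.3880)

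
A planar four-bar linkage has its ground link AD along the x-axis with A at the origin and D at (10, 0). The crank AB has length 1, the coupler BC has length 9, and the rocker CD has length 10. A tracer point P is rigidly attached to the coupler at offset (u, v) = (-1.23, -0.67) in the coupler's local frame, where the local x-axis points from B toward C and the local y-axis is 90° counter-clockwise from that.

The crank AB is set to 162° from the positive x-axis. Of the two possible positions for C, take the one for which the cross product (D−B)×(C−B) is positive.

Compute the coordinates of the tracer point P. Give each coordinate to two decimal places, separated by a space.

A=(0,0), D=(10.00,0)
B = A + 1.00·(cos162°, sin162°) = (-0.9511, 0.3090)
|BD| = 10.9554
circle(B,9.00) ∩ circle(D,10.00): a=4.6106, h=7.7293
  candidates: C₊=(3.8757,7.9052) cross=84.678; C₋=(3.4396,-7.5473) cross=-84.678
  mode + wants cross > 0 → take C=(3.8757,7.9052) (cross=84.678)
ex = (C−B)/|BC| = (0.5363,0.8440); ey = (-0.8440,0.5363)
P = B + -1.23·ex + -0.67·ey = (-1.0452,-1.0885)

-1.05 -1.09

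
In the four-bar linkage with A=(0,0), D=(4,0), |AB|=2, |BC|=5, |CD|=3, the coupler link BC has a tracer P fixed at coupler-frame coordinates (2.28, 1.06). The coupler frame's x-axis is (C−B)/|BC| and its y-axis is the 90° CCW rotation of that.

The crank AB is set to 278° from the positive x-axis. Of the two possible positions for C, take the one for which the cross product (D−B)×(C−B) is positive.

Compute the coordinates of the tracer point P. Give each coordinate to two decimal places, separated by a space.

A=(0,0), D=(4.00,0)
B = A + 2.00·(cos278°, sin278°) = (0.2783, -1.9805)
|BD| = 4.2158
circle(B,5.00) ∩ circle(D,3.00): a=4.0055, h=2.9926
  candidates: C₊=(2.4085,2.5430) cross=12.616; C₋=(5.2202,-2.7406) cross=-12.616
  mode + wants cross > 0 → take C=(2.4085,2.5430) (cross=12.616)
ex = (C−B)/|BC| = (0.4260,0.9047); ey = (-0.9047,0.4260)
P = B + 2.28·ex + 1.06·ey = (0.2907,0.5338)

0.29 0.53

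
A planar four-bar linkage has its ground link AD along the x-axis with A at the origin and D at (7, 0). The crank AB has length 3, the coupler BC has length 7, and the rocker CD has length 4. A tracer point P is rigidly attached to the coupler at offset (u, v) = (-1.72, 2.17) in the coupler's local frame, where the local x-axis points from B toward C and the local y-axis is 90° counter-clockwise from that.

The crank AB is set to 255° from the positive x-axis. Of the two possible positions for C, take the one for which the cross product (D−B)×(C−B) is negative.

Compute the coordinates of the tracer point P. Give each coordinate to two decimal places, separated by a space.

A=(0,0), D=(7.00,0)
B = A + 3.00·(cos255°, sin255°) = (-0.7765, -2.8978)
|BD| = 8.2988
circle(B,7.00) ∩ circle(D,4.00): a=6.1376, h=3.3659
  candidates: C₊=(3.7996,2.3994) cross=27.933; C₋=(6.1502,-3.9087) cross=-27.933
  mode - wants cross < 0 → take C=(6.1502,-3.9087) (cross=-27.933)
ex = (C−B)/|BC| = (0.9895,-0.1444); ey = (0.1444,0.9895)
P = B + -1.72·ex + 2.17·ey = (-2.1650,-0.5021)

-2.17 -0.50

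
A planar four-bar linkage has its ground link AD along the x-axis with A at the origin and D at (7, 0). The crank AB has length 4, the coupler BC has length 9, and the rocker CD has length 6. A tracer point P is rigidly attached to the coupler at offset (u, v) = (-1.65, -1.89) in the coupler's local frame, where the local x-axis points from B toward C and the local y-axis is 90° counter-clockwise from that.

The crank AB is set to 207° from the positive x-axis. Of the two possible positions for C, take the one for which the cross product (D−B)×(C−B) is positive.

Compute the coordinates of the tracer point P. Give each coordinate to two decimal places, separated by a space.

-3.45 -4.32

A=(0,0), D=(7.00,0)
B = A + 4.00·(cos207°, sin207°) = (-3.5640, -1.8160)
|BD| = 10.7190
circle(B,9.00) ∩ circle(D,6.00): a=7.4586, h=5.0368
  candidates: C₊=(2.9334,4.4117) cross=53.990; C₋=(4.6400,-5.5164) cross=-53.990
  mode + wants cross > 0 → take C=(2.9334,4.4117) (cross=53.990)
ex = (C−B)/|BC| = (0.7219,0.6920); ey = (-0.6920,0.7219)
P = B + -1.65·ex + -1.89·ey = (-3.4474,-4.3222)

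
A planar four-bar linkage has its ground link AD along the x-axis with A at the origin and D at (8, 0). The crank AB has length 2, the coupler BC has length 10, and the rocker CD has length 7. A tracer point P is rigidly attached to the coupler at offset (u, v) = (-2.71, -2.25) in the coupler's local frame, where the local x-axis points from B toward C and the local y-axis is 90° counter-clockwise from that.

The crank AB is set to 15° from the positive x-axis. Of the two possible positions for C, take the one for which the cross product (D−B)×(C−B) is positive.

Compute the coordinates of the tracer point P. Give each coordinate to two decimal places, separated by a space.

A=(0,0), D=(8.00,0)
B = A + 2.00·(cos15°, sin15°) = (1.9319, 0.5176)
|BD| = 6.0902
circle(B,10.00) ∩ circle(D,7.00): a=7.2322, h=6.9062
  candidates: C₊=(9.7248,6.7842) cross=42.060; C₋=(8.5508,-6.9783) cross=-42.060
  mode + wants cross > 0 → take C=(9.7248,6.7842) (cross=42.060)
ex = (C−B)/|BC| = (0.7793,0.6267); ey = (-0.6267,0.7793)
P = B + -2.71·ex + -2.25·ey = (1.2299,-2.9340)

1.23 -2.93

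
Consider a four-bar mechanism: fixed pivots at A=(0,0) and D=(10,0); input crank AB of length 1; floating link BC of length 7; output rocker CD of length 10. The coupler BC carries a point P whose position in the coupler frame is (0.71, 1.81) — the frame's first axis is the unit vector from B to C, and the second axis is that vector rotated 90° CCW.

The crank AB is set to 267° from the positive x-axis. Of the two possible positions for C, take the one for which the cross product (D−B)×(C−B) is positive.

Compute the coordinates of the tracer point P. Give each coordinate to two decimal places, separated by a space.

A=(0,0), D=(10.00,0)
B = A + 1.00·(cos267°, sin267°) = (-0.0523, -0.9986)
|BD| = 10.1018
circle(B,7.00) ∩ circle(D,10.00): a=2.5266, h=6.5281
  candidates: C₊=(1.8166,5.7473) cross=65.946; C₋=(3.1072,-7.2450) cross=-65.946
  mode + wants cross > 0 → take C=(1.8166,5.7473) (cross=65.946)
ex = (C−B)/|BC| = (0.2670,0.9637); ey = (-0.9637,0.2670)
P = B + 0.71·ex + 1.81·ey = (-1.6071,0.1688)

-1.61 0.17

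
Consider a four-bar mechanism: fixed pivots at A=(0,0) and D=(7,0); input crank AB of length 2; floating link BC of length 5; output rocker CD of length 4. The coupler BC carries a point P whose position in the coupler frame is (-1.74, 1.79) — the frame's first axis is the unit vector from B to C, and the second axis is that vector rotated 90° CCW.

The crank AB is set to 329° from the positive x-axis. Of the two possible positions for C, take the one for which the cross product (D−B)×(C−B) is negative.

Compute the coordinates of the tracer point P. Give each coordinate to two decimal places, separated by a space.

1.28 1.43

A=(0,0), D=(7.00,0)
B = A + 2.00·(cos329°, sin329°) = (1.7143, -1.0301)
|BD| = 5.3851
circle(B,5.00) ∩ circle(D,4.00): a=3.5282, h=3.5429
  candidates: C₊=(4.4997,3.1222) cross=19.079; C₋=(5.8551,-3.8326) cross=-19.079
  mode - wants cross < 0 → take C=(5.8551,-3.8326) (cross=-19.079)
ex = (C−B)/|BC| = (0.8281,-0.5605); ey = (0.5605,0.8281)
P = B + -1.74·ex + 1.79·ey = (1.2767,1.4276)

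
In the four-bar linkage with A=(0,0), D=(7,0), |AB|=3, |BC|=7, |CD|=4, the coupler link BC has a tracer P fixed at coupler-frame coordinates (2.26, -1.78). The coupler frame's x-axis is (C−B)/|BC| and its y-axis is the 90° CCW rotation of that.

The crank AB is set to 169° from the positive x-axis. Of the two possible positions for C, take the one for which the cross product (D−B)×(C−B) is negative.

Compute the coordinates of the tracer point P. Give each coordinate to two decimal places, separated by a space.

A=(0,0), D=(7.00,0)
B = A + 3.00·(cos169°, sin169°) = (-2.9449, 0.5724)
|BD| = 9.9613
circle(B,7.00) ∩ circle(D,4.00): a=6.6371, h=2.2247
  candidates: C₊=(3.8091,2.4120) cross=22.161; C₋=(3.5534,-2.0300) cross=-22.161
  mode - wants cross < 0 → take C=(3.5534,-2.0300) (cross=-22.161)
ex = (C−B)/|BC| = (0.9283,-0.3718); ey = (0.3718,0.9283)
P = B + 2.26·ex + -1.78·ey = (-1.5086,-1.9202)

-1.51 -1.92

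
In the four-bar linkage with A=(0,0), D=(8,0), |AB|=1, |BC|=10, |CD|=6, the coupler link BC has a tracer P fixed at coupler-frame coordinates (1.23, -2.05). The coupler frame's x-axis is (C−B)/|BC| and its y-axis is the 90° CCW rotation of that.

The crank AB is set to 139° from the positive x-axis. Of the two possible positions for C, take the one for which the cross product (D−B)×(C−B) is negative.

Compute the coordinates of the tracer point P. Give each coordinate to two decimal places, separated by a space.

A=(0,0), D=(8.00,0)
B = A + 1.00·(cos139°, sin139°) = (-0.7547, 0.6561)
|BD| = 8.7793
circle(B,10.00) ∩ circle(D,6.00): a=8.0346, h=5.9536
  candidates: C₊=(7.7023,5.9926) cross=52.268; C₋=(6.8125,-5.8813) cross=-52.268
  mode - wants cross < 0 → take C=(6.8125,-5.8813) (cross=-52.268)
ex = (C−B)/|BC| = (0.7567,-0.6537); ey = (0.6537,0.7567)
P = B + 1.23·ex + -2.05·ey = (-1.1641,-1.6993)

-1.16 -1.70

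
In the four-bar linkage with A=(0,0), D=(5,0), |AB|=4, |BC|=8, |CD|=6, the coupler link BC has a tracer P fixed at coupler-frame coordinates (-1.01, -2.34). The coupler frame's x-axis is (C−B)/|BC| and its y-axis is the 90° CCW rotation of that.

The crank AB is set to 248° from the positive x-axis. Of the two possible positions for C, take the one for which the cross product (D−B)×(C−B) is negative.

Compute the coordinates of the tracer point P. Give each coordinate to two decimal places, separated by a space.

-3.11 -5.69

A=(0,0), D=(5.00,0)
B = A + 4.00·(cos248°, sin248°) = (-1.4984, -3.7087)
|BD| = 7.4823
circle(B,8.00) ∩ circle(D,6.00): a=5.6122, h=5.7011
  candidates: C₊=(0.5500,4.0246) cross=42.657; C₋=(6.2017,-5.8784) cross=-42.657
  mode - wants cross < 0 → take C=(6.2017,-5.8784) (cross=-42.657)
ex = (C−B)/|BC| = (0.9625,-0.2712); ey = (0.2712,0.9625)
P = B + -1.01·ex + -2.34·ey = (-3.1052,-5.6871)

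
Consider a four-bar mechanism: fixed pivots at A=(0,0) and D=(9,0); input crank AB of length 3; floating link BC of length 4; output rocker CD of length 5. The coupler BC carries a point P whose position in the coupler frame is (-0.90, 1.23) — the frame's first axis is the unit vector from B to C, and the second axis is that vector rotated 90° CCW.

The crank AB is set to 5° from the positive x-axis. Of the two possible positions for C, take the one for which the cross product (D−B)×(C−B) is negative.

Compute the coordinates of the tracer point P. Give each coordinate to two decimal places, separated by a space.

A=(0,0), D=(9.00,0)
B = A + 3.00·(cos5°, sin5°) = (2.9886, 0.2615)
|BD| = 6.0171
circle(B,4.00) ∩ circle(D,5.00): a=2.2607, h=3.2999
  candidates: C₊=(5.3905,3.4600) cross=19.856; C₋=(5.1037,-3.1335) cross=-19.856
  mode - wants cross < 0 → take C=(5.1037,-3.1335) (cross=-19.856)
ex = (C−B)/|BC| = (0.5288,-0.8488); ey = (0.8488,0.5288)
P = B + -0.90·ex + 1.23·ey = (3.5566,1.6758)

3.56 1.68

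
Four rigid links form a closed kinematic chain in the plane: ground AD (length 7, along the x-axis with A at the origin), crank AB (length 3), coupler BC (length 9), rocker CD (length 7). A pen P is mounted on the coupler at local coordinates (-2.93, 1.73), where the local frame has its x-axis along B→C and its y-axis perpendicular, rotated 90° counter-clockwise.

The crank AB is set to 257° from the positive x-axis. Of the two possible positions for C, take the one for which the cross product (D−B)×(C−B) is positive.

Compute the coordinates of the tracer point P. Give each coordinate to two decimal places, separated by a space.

-3.36 -5.02

A=(0,0), D=(7.00,0)
B = A + 3.00·(cos257°, sin257°) = (-0.6749, -2.9231)
|BD| = 8.2127
circle(B,9.00) ∩ circle(D,7.00): a=6.0545, h=6.6590
  candidates: C₊=(2.6131,5.4548) cross=54.688; C₋=(7.3533,-6.9911) cross=-54.688
  mode + wants cross > 0 → take C=(2.6131,5.4548) (cross=54.688)
ex = (C−B)/|BC| = (0.3653,0.9309); ey = (-0.9309,0.3653)
P = B + -2.93·ex + 1.73·ey = (-3.3557,-5.0186)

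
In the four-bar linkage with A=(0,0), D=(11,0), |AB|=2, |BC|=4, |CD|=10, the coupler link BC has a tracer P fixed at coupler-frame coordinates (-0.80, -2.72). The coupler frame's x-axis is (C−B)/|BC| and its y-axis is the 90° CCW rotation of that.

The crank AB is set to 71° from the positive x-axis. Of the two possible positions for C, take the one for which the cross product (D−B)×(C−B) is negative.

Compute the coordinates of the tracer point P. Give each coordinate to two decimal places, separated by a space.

A=(0,0), D=(11.00,0)
B = A + 2.00·(cos71°, sin71°) = (0.6511, 1.8910)
|BD| = 10.5202
circle(B,4.00) ∩ circle(D,10.00): a=1.2678, h=3.7938
  candidates: C₊=(2.5802,5.3951) cross=39.911; C₋=(1.2163,-2.0688) cross=-39.911
  mode - wants cross < 0 → take C=(1.2163,-2.0688) (cross=-39.911)
ex = (C−B)/|BC| = (0.1413,-0.9900); ey = (0.9900,0.1413)
P = B + -0.80·ex + -2.72·ey = (-2.1546,2.2987)

-2.15 2.30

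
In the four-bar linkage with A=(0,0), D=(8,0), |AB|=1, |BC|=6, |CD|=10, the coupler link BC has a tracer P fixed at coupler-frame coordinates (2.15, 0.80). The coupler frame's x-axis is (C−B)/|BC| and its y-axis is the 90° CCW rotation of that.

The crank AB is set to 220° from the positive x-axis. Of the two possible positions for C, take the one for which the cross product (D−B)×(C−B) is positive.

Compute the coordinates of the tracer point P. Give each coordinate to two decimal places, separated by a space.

-1.45 1.55

A=(0,0), D=(8.00,0)
B = A + 1.00·(cos220°, sin220°) = (-0.7660, -0.6428)
|BD| = 8.7896
circle(B,6.00) ∩ circle(D,10.00): a=0.7541, h=5.9524
  candidates: C₊=(-0.4493,5.3488) cross=52.319; C₋=(0.4214,-6.5241) cross=-52.319
  mode + wants cross > 0 → take C=(-0.4493,5.3488) (cross=52.319)
ex = (C−B)/|BC| = (0.0528,0.9986); ey = (-0.9986,0.0528)
P = B + 2.15·ex + 0.80·ey = (-1.4514,1.5465)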